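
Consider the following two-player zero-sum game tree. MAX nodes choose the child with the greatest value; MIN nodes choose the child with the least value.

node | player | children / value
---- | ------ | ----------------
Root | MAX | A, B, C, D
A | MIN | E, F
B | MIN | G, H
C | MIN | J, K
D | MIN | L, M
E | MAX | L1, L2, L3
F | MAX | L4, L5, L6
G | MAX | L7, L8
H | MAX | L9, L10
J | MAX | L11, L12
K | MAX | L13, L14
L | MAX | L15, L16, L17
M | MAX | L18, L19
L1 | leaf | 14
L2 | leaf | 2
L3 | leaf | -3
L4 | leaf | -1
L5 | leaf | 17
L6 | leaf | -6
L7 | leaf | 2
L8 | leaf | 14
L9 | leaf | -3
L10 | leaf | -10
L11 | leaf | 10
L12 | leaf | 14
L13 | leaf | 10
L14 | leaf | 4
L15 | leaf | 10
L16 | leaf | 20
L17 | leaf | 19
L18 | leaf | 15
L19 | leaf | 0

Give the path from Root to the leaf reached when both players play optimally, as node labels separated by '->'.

E (MAX): max(14, 2, -3) = 14
F (MAX): max(-1, 17, -6) = 17
A (MIN): min(14, 17) = 14
G (MAX): max(2, 14) = 14
H (MAX): max(-3, -10) = -3
B (MIN): min(14, -3) = -3
J (MAX): max(10, 14) = 14
K (MAX): max(10, 4) = 10
C (MIN): min(14, 10) = 10
L (MAX): max(10, 20, 19) = 20
M (MAX): max(15, 0) = 15
D (MIN): min(20, 15) = 15
Root (MAX): max(14, -3, 10, 15) = 15
At Root, MAX picks D (highest: 15).
At D, MIN picks M (lowest: 15).
At M, MAX picks L18 (highest: 15).
Terminal value 15.

Root -> D -> M -> L18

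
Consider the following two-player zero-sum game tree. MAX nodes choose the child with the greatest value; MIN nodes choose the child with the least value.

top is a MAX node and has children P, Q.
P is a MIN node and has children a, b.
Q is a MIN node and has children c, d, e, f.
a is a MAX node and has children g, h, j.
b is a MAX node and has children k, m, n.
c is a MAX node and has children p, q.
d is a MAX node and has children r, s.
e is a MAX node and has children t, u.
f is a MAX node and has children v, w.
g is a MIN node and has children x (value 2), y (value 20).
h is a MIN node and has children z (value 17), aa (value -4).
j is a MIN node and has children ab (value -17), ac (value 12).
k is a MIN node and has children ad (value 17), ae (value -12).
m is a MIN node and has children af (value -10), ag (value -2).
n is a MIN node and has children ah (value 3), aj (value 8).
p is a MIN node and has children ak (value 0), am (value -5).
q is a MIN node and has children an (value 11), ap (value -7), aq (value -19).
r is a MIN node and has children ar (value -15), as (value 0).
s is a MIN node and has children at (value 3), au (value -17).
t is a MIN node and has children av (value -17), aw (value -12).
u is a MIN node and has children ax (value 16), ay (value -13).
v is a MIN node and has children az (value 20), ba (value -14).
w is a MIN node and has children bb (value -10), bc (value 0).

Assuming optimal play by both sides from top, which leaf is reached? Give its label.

x

g (MIN): min(2, 20) = 2
h (MIN): min(17, -4) = -4
j (MIN): min(-17, 12) = -17
a (MAX): max(2, -4, -17) = 2
k (MIN): min(17, -12) = -12
m (MIN): min(-10, -2) = -10
n (MIN): min(3, 8) = 3
b (MAX): max(-12, -10, 3) = 3
P (MIN): min(2, 3) = 2
p (MIN): min(0, -5) = -5
q (MIN): min(11, -7, -19) = -19
c (MAX): max(-5, -19) = -5
r (MIN): min(-15, 0) = -15
s (MIN): min(3, -17) = -17
d (MAX): max(-15, -17) = -15
t (MIN): min(-17, -12) = -17
u (MIN): min(16, -13) = -13
e (MAX): max(-17, -13) = -13
v (MIN): min(20, -14) = -14
w (MIN): min(-10, 0) = -10
f (MAX): max(-14, -10) = -10
Q (MIN): min(-5, -15, -13, -10) = -15
top (MAX): max(2, -15) = 2
At top, MAX picks P (highest: 2).
At P, MIN picks a (lowest: 2).
At a, MAX picks g (highest: 2).
At g, MIN picks x (lowest: 2).
Terminal value 2.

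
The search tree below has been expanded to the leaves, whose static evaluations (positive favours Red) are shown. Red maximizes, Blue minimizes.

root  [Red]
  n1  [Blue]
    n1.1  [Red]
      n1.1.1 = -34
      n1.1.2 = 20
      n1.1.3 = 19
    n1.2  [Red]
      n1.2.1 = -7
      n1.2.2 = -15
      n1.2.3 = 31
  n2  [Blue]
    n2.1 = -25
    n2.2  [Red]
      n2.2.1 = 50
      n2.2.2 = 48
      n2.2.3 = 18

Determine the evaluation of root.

20

n1.1 (Red): max(-34, 20, 19) = 20
n1.2 (Red): max(-7, -15, 31) = 31
n1 (Blue): min(20, 31) = 20
n2.2 (Red): max(50, 48, 18) = 50
n2 (Blue): min(-25, 50) = -25
root (Red): max(20, -25) = 20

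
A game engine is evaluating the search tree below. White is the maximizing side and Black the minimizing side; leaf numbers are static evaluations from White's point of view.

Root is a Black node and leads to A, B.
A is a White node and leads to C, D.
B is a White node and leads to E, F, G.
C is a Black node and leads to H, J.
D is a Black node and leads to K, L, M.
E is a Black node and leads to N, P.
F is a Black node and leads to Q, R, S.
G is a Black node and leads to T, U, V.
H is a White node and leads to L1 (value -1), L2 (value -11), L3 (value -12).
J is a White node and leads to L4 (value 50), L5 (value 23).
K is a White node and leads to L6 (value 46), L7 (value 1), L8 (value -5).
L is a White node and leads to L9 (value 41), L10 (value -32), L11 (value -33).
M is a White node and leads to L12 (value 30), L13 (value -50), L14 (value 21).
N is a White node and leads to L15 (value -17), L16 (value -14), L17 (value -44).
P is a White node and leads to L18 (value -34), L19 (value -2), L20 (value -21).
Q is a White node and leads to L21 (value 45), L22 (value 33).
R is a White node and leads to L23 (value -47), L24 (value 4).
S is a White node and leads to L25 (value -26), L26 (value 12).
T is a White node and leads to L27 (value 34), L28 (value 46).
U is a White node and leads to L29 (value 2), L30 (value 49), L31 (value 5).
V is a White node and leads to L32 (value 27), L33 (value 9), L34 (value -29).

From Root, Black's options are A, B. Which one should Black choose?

B

H (White): max(-1, -11, -12) = -1
J (White): max(50, 23) = 50
C (Black): min(-1, 50) = -1
K (White): max(46, 1, -5) = 46
L (White): max(41, -32, -33) = 41
M (White): max(30, -50, 21) = 30
D (Black): min(46, 41, 30) = 30
A (White): max(-1, 30) = 30
N (White): max(-17, -14, -44) = -14
P (White): max(-34, -2, -21) = -2
E (Black): min(-14, -2) = -14
Q (White): max(45, 33) = 45
R (White): max(-47, 4) = 4
S (White): max(-26, 12) = 12
F (Black): min(45, 4, 12) = 4
T (White): max(34, 46) = 46
U (White): max(2, 49, 5) = 49
V (White): max(27, 9, -29) = 27
G (Black): min(46, 49, 27) = 27
B (White): max(-14, 4, 27) = 27
Root (Black): min(30, 27) = 27
Black at Root wants the lowest of {A=30, B=27}, so chooses B.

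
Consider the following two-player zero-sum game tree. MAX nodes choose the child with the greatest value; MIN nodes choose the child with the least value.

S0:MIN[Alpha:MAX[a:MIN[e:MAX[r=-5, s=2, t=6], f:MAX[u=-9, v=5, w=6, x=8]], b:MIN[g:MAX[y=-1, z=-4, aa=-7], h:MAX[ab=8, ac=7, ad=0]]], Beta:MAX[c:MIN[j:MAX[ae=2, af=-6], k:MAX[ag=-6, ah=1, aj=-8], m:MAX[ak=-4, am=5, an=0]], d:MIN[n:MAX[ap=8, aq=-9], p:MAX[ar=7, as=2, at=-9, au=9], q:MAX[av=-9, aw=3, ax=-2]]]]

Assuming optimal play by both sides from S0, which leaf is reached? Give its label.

aw

e (MAX): max(-5, 2, 6) = 6
f (MAX): max(-9, 5, 6, 8) = 8
a (MIN): min(6, 8) = 6
g (MAX): max(-1, -4, -7) = -1
h (MAX): max(8, 7, 0) = 8
b (MIN): min(-1, 8) = -1
Alpha (MAX): max(6, -1) = 6
j (MAX): max(2, -6) = 2
k (MAX): max(-6, 1, -8) = 1
m (MAX): max(-4, 5, 0) = 5
c (MIN): min(2, 1, 5) = 1
n (MAX): max(8, -9) = 8
p (MAX): max(7, 2, -9, 9) = 9
q (MAX): max(-9, 3, -2) = 3
d (MIN): min(8, 9, 3) = 3
Beta (MAX): max(1, 3) = 3
S0 (MIN): min(6, 3) = 3
At S0, MIN picks Beta (lowest: 3).
At Beta, MAX picks d (highest: 3).
At d, MIN picks q (lowest: 3).
At q, MAX picks aw (highest: 3).
Terminal value 3.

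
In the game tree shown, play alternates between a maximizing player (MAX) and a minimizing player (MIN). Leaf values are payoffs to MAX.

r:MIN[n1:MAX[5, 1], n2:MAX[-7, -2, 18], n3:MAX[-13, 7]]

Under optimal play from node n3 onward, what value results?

7

n3 (MAX): max(-13, 7) = 7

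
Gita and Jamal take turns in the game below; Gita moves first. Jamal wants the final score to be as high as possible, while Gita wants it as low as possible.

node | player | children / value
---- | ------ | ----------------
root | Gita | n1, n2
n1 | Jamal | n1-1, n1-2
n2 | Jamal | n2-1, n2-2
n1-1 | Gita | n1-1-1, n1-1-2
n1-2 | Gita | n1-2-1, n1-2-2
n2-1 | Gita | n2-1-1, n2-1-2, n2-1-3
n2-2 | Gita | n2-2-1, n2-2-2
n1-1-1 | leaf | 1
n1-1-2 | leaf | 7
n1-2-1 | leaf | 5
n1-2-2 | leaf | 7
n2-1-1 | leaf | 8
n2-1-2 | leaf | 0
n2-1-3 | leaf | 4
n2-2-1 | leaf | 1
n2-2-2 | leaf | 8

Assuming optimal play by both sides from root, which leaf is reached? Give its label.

n1-1 (Gita): min(1, 7) = 1
n1-2 (Gita): min(5, 7) = 5
n1 (Jamal): max(1, 5) = 5
n2-1 (Gita): min(8, 0, 4) = 0
n2-2 (Gita): min(1, 8) = 1
n2 (Jamal): max(0, 1) = 1
root (Gita): min(5, 1) = 1
At root, Gita picks n2 (lowest: 1).
At n2, Jamal picks n2-2 (highest: 1).
At n2-2, Gita picks n2-2-1 (lowest: 1).
Terminal value 1.

n2-2-1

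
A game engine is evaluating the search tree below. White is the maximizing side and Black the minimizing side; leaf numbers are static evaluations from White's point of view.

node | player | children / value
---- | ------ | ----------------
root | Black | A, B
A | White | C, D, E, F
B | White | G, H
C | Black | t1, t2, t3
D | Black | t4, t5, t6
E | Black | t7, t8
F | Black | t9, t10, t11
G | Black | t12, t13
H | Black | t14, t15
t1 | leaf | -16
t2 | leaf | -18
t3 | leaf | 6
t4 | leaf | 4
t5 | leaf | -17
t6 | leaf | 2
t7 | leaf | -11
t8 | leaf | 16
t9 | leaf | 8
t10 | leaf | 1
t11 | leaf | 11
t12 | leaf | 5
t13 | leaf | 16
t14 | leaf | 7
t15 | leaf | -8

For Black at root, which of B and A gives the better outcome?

A

G (Black): min(5, 16) = 5
H (Black): min(7, -8) = -8
B (White): max(5, -8) = 5
C (Black): min(-16, -18, 6) = -18
D (Black): min(4, -17, 2) = -17
E (Black): min(-11, 16) = -11
F (Black): min(8, 1, 11) = 1
A (White): max(-18, -17, -11, 1) = 1
Black prefers the lower value; B=5, A=1. A is better since 1 < 5.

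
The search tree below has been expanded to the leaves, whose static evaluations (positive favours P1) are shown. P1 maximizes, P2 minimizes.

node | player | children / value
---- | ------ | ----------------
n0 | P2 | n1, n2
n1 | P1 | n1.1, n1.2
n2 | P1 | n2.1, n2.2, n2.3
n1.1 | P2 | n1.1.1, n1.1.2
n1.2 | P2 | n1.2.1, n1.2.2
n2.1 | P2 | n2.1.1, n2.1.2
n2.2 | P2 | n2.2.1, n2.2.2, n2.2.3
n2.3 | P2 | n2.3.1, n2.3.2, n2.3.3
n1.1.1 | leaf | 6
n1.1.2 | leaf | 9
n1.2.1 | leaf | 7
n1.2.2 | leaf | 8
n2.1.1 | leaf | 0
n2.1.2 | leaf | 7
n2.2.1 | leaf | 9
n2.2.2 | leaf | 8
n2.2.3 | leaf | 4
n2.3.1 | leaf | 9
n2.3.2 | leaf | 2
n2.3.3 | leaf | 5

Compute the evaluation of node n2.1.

n2.1 (P2): min(0, 7) = 0

0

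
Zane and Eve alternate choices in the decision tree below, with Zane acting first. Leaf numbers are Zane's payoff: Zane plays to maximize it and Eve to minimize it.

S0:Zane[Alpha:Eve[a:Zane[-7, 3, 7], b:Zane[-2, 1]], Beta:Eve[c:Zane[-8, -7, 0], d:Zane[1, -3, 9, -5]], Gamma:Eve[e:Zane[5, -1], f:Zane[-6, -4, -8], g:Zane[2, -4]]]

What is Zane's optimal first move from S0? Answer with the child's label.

a (Zane): max(-7, 3, 7) = 7
b (Zane): max(-2, 1) = 1
Alpha (Eve): min(7, 1) = 1
c (Zane): max(-8, -7, 0) = 0
d (Zane): max(1, -3, 9, -5) = 9
Beta (Eve): min(0, 9) = 0
e (Zane): max(5, -1) = 5
f (Zane): max(-6, -4, -8) = -4
g (Zane): max(2, -4) = 2
Gamma (Eve): min(5, -4, 2) = -4
S0 (Zane): max(1, 0, -4) = 1
Zane at S0 wants the highest of {Alpha=1, Beta=0, Gamma=-4}, so chooses Alpha.

Alpha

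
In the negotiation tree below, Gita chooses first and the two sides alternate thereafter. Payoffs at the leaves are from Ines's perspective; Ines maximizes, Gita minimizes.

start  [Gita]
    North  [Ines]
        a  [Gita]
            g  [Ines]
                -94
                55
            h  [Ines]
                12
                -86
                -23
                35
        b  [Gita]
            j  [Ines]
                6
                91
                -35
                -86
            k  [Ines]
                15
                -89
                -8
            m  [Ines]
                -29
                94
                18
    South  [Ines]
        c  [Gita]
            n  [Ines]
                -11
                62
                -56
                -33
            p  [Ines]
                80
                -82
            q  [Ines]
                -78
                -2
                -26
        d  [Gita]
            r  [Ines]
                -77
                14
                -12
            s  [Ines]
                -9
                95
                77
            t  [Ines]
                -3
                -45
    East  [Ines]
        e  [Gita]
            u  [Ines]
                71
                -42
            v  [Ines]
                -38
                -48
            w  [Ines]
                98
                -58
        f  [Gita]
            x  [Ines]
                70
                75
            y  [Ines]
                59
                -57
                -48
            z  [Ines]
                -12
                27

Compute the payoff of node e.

u (Ines): max(71, -42) = 71
v (Ines): max(-38, -48) = -38
w (Ines): max(98, -58) = 98
e (Gita): min(71, -38, 98) = -38

-38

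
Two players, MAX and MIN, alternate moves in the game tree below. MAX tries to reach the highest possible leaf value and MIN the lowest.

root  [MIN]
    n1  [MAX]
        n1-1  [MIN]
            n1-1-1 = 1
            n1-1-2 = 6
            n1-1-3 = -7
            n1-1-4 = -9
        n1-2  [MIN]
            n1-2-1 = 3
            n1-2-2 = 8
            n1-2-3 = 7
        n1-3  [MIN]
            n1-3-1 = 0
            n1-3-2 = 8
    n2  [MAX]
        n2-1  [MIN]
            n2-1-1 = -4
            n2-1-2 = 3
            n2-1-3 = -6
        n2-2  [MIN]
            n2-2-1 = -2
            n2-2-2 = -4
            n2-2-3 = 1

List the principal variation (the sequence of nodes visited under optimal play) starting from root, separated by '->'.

root -> n2 -> n2-2 -> n2-2-2

n1-1 (MIN): min(1, 6, -7, -9) = -9
n1-2 (MIN): min(3, 8, 7) = 3
n1-3 (MIN): min(0, 8) = 0
n1 (MAX): max(-9, 3, 0) = 3
n2-1 (MIN): min(-4, 3, -6) = -6
n2-2 (MIN): min(-2, -4, 1) = -4
n2 (MAX): max(-6, -4) = -4
root (MIN): min(3, -4) = -4
At root, MIN picks n2 (lowest: -4).
At n2, MAX picks n2-2 (highest: -4).
At n2-2, MIN picks n2-2-2 (lowest: -4).
Terminal value -4.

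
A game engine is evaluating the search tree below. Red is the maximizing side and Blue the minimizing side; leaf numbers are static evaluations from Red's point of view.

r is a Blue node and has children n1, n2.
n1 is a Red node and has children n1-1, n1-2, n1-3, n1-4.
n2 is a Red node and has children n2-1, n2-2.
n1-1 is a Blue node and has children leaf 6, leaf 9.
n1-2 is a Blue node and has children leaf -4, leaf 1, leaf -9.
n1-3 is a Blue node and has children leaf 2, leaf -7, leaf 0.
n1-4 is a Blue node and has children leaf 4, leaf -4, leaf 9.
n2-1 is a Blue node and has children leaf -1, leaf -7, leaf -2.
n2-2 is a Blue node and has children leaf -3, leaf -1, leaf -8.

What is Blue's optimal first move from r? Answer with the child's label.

n1-1 (Blue): min(6, 9) = 6
n1-2 (Blue): min(-4, 1, -9) = -9
n1-3 (Blue): min(2, -7, 0) = -7
n1-4 (Blue): min(4, -4, 9) = -4
n1 (Red): max(6, -9, -7, -4) = 6
n2-1 (Blue): min(-1, -7, -2) = -7
n2-2 (Blue): min(-3, -1, -8) = -8
n2 (Red): max(-7, -8) = -7
r (Blue): min(6, -7) = -7
Blue at r wants the lowest of {n1=6, n2=-7}, so chooses n2.

n2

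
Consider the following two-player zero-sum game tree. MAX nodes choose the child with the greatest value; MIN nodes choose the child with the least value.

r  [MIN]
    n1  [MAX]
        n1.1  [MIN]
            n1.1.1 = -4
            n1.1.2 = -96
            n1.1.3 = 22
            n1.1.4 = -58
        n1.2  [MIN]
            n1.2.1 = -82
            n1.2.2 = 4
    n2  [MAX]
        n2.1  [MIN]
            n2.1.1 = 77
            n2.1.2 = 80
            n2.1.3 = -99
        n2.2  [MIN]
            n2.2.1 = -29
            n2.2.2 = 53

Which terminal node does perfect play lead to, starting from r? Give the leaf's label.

n1.1 (MIN): min(-4, -96, 22, -58) = -96
n1.2 (MIN): min(-82, 4) = -82
n1 (MAX): max(-96, -82) = -82
n2.1 (MIN): min(77, 80, -99) = -99
n2.2 (MIN): min(-29, 53) = -29
n2 (MAX): max(-99, -29) = -29
r (MIN): min(-82, -29) = -82
At r, MIN picks n1 (lowest: -82).
At n1, MAX picks n1.2 (highest: -82).
At n1.2, MIN picks n1.2.1 (lowest: -82).
Terminal value -82.

n1.2.1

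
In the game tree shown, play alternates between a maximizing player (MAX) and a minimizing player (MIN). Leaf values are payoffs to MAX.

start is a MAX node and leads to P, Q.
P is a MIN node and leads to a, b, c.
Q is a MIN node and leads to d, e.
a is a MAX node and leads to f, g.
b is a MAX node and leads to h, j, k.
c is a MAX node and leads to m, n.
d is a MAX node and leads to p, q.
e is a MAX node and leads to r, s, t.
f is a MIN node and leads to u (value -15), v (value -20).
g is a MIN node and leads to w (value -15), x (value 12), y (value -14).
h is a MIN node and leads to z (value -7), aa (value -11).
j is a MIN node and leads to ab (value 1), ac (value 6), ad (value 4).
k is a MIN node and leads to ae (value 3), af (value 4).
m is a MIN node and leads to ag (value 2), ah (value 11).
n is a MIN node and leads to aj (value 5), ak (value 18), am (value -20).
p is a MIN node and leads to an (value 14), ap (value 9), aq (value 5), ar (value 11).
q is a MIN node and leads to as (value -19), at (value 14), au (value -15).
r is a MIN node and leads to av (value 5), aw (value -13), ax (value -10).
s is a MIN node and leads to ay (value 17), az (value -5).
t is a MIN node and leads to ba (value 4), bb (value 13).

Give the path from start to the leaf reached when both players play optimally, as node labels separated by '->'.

f (MIN): min(-15, -20) = -20
g (MIN): min(-15, 12, -14) = -15
a (MAX): max(-20, -15) = -15
h (MIN): min(-7, -11) = -11
j (MIN): min(1, 6, 4) = 1
k (MIN): min(3, 4) = 3
b (MAX): max(-11, 1, 3) = 3
m (MIN): min(2, 11) = 2
n (MIN): min(5, 18, -20) = -20
c (MAX): max(2, -20) = 2
P (MIN): min(-15, 3, 2) = -15
p (MIN): min(14, 9, 5, 11) = 5
q (MIN): min(-19, 14, -15) = -19
d (MAX): max(5, -19) = 5
r (MIN): min(5, -13, -10) = -13
s (MIN): min(17, -5) = -5
t (MIN): min(4, 13) = 4
e (MAX): max(-13, -5, 4) = 4
Q (MIN): min(5, 4) = 4
start (MAX): max(-15, 4) = 4
At start, MAX picks Q (highest: 4).
At Q, MIN picks e (lowest: 4).
At e, MAX picks t (highest: 4).
At t, MIN picks ba (lowest: 4).
Terminal value 4.

start -> Q -> e -> t -> ba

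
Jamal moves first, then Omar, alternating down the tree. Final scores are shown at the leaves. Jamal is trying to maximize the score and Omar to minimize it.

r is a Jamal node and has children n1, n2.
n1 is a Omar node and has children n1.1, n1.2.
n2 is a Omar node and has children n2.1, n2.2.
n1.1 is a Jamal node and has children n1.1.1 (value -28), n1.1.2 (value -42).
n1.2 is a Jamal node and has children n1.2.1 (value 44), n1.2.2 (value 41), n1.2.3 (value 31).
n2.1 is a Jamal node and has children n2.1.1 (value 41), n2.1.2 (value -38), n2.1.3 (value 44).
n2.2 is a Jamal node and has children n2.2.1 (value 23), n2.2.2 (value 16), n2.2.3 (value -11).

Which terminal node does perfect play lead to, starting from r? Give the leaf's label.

n1.1 (Jamal): max(-28, -42) = -28
n1.2 (Jamal): max(44, 41, 31) = 44
n1 (Omar): min(-28, 44) = -28
n2.1 (Jamal): max(41, -38, 44) = 44
n2.2 (Jamal): max(23, 16, -11) = 23
n2 (Omar): min(44, 23) = 23
r (Jamal): max(-28, 23) = 23
At r, Jamal picks n2 (highest: 23).
At n2, Omar picks n2.2 (lowest: 23).
At n2.2, Jamal picks n2.2.1 (highest: 23).
Terminal value 23.

n2.2.1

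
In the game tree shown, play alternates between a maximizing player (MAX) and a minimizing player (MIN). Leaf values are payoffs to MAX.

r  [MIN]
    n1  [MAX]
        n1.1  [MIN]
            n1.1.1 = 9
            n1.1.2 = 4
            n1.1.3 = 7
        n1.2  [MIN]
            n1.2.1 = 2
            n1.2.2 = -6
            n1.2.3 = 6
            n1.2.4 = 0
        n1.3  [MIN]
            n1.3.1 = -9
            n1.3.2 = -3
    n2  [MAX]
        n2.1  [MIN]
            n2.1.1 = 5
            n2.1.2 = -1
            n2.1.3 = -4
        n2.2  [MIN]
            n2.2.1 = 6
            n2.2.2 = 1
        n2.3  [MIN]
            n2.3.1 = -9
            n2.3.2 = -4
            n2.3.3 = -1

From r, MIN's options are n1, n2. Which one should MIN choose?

n1.1 (MIN): min(9, 4, 7) = 4
n1.2 (MIN): min(2, -6, 6, 0) = -6
n1.3 (MIN): min(-9, -3) = -9
n1 (MAX): max(4, -6, -9) = 4
n2.1 (MIN): min(5, -1, -4) = -4
n2.2 (MIN): min(6, 1) = 1
n2.3 (MIN): min(-9, -4, -1) = -9
n2 (MAX): max(-4, 1, -9) = 1
r (MIN): min(4, 1) = 1
MIN at r wants the lowest of {n1=4, n2=1}, so chooses n2.

n2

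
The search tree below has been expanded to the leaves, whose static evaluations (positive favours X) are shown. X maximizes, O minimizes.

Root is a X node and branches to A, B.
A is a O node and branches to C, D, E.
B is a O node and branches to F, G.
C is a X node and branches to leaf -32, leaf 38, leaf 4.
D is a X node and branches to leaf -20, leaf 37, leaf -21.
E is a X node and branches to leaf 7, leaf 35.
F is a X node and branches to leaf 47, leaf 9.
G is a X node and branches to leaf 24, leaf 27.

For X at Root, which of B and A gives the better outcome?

A

F (X): max(47, 9) = 47
G (X): max(24, 27) = 27
B (O): min(47, 27) = 27
C (X): max(-32, 38, 4) = 38
D (X): max(-20, 37, -21) = 37
E (X): max(7, 35) = 35
A (O): min(38, 37, 35) = 35
X prefers the higher value; B=27, A=35. A is better since 35 > 27.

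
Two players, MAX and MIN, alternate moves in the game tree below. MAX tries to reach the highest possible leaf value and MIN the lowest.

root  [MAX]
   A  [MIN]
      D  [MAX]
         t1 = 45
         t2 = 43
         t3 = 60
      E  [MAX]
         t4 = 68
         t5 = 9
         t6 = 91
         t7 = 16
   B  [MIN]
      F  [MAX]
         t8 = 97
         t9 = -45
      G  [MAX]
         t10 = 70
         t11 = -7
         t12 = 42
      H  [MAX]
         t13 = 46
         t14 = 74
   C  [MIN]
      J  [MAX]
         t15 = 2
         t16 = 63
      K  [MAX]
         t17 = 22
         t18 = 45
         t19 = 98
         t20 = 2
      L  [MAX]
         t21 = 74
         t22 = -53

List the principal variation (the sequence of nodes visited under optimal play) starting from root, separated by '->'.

D (MAX): max(45, 43, 60) = 60
E (MAX): max(68, 9, 91, 16) = 91
A (MIN): min(60, 91) = 60
F (MAX): max(97, -45) = 97
G (MAX): max(70, -7, 42) = 70
H (MAX): max(46, 74) = 74
B (MIN): min(97, 70, 74) = 70
J (MAX): max(2, 63) = 63
K (MAX): max(22, 45, 98, 2) = 98
L (MAX): max(74, -53) = 74
C (MIN): min(63, 98, 74) = 63
root (MAX): max(60, 70, 63) = 70
At root, MAX picks B (highest: 70).
At B, MIN picks G (lowest: 70).
At G, MAX picks t10 (highest: 70).
Terminal value 70.

root -> B -> G -> t10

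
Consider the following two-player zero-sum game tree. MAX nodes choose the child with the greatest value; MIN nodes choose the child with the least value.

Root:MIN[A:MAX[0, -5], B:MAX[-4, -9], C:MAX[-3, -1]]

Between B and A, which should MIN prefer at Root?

B (MAX): max(-4, -9) = -4
A (MAX): max(0, -5) = 0
MIN prefers the lower value; B=-4, A=0. B is better since -4 < 0.

B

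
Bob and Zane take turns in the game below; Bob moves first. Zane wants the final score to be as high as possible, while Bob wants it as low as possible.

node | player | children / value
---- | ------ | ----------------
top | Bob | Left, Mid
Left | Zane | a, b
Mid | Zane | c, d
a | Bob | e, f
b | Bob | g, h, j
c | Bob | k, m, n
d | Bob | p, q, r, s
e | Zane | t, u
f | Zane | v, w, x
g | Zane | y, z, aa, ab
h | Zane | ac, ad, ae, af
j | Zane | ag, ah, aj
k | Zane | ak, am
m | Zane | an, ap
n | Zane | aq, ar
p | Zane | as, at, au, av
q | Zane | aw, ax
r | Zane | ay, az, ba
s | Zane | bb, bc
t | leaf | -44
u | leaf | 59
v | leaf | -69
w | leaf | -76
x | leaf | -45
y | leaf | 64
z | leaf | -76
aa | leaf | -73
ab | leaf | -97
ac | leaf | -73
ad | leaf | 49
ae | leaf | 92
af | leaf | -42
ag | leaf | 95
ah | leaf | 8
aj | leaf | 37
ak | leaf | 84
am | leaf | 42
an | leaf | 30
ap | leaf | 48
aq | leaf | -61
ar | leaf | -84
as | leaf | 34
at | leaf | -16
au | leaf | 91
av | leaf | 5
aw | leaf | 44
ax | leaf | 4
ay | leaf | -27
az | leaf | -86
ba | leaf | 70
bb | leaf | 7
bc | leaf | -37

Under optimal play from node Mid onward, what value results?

k (Zane): max(84, 42) = 84
m (Zane): max(30, 48) = 48
n (Zane): max(-61, -84) = -61
c (Bob): min(84, 48, -61) = -61
p (Zane): max(34, -16, 91, 5) = 91
q (Zane): max(44, 4) = 44
r (Zane): max(-27, -86, 70) = 70
s (Zane): max(7, -37) = 7
d (Bob): min(91, 44, 70, 7) = 7
Mid (Zane): max(-61, 7) = 7

7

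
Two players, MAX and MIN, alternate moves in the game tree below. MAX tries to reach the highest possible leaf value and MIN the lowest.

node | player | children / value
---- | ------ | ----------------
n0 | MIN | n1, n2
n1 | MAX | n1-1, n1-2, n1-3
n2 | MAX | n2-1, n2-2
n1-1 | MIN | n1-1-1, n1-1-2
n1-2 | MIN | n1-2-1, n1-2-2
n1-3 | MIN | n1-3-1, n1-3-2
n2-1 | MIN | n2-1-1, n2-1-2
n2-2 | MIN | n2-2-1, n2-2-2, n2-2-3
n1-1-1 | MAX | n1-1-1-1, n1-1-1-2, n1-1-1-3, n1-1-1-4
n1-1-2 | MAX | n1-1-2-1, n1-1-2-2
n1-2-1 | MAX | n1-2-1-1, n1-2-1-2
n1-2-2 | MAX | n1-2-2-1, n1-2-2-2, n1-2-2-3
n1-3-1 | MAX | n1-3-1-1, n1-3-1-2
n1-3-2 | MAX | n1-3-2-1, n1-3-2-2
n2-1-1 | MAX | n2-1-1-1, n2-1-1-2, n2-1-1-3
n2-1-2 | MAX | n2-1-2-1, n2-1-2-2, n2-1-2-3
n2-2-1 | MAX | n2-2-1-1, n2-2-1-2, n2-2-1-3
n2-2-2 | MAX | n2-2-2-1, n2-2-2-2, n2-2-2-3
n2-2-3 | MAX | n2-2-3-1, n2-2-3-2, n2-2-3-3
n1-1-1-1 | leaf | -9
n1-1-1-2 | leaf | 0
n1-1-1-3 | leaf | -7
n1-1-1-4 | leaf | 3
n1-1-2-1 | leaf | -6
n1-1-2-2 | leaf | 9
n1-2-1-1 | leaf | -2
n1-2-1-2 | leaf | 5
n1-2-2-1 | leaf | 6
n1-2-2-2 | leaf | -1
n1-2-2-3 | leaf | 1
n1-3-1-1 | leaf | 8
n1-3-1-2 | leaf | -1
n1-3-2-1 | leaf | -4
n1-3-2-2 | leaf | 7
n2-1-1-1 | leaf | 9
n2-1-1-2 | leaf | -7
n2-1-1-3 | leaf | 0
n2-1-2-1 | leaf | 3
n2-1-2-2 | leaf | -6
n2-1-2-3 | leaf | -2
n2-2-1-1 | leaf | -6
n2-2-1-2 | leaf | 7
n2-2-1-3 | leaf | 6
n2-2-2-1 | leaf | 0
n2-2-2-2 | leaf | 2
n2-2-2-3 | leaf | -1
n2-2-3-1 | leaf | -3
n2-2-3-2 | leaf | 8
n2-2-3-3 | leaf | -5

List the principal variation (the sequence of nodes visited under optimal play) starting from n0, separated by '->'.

n0 -> n2 -> n2-1 -> n2-1-2 -> n2-1-2-1

n1-1-1 (MAX): max(-9, 0, -7, 3) = 3
n1-1-2 (MAX): max(-6, 9) = 9
n1-1 (MIN): min(3, 9) = 3
n1-2-1 (MAX): max(-2, 5) = 5
n1-2-2 (MAX): max(6, -1, 1) = 6
n1-2 (MIN): min(5, 6) = 5
n1-3-1 (MAX): max(8, -1) = 8
n1-3-2 (MAX): max(-4, 7) = 7
n1-3 (MIN): min(8, 7) = 7
n1 (MAX): max(3, 5, 7) = 7
n2-1-1 (MAX): max(9, -7, 0) = 9
n2-1-2 (MAX): max(3, -6, -2) = 3
n2-1 (MIN): min(9, 3) = 3
n2-2-1 (MAX): max(-6, 7, 6) = 7
n2-2-2 (MAX): max(0, 2, -1) = 2
n2-2-3 (MAX): max(-3, 8, -5) = 8
n2-2 (MIN): min(7, 2, 8) = 2
n2 (MAX): max(3, 2) = 3
n0 (MIN): min(7, 3) = 3
At n0, MIN picks n2 (lowest: 3).
At n2, MAX picks n2-1 (highest: 3).
At n2-1, MIN picks n2-1-2 (lowest: 3).
At n2-1-2, MAX picks n2-1-2-1 (highest: 3).
Terminal value 3.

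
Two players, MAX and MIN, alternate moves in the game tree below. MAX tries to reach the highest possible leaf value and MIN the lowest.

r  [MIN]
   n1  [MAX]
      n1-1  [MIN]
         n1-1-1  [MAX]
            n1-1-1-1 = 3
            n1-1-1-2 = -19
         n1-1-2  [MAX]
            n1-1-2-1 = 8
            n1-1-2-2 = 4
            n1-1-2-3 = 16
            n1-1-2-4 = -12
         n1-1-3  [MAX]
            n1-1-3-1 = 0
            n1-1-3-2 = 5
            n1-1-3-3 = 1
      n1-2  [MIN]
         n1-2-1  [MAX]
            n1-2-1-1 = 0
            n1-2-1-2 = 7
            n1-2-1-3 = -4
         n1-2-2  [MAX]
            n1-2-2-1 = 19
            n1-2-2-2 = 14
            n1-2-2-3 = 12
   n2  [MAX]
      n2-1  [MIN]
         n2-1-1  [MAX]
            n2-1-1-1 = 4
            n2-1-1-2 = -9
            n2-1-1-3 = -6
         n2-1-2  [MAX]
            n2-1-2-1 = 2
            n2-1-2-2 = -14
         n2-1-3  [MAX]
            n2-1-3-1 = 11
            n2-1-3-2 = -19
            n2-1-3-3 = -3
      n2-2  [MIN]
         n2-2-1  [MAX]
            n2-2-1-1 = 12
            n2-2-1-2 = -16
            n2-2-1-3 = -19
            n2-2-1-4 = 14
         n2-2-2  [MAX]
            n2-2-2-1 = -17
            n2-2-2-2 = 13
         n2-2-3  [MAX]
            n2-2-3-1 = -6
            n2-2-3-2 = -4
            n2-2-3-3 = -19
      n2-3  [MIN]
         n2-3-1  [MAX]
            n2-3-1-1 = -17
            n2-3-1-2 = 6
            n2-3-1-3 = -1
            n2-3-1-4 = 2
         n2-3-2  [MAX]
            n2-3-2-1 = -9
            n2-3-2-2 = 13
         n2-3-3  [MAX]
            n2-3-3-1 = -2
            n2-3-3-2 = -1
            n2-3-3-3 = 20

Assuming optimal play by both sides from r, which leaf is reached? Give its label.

n1-1-1 (MAX): max(3, -19) = 3
n1-1-2 (MAX): max(8, 4, 16, -12) = 16
n1-1-3 (MAX): max(0, 5, 1) = 5
n1-1 (MIN): min(3, 16, 5) = 3
n1-2-1 (MAX): max(0, 7, -4) = 7
n1-2-2 (MAX): max(19, 14, 12) = 19
n1-2 (MIN): min(7, 19) = 7
n1 (MAX): max(3, 7) = 7
n2-1-1 (MAX): max(4, -9, -6) = 4
n2-1-2 (MAX): max(2, -14) = 2
n2-1-3 (MAX): max(11, -19, -3) = 11
n2-1 (MIN): min(4, 2, 11) = 2
n2-2-1 (MAX): max(12, -16, -19, 14) = 14
n2-2-2 (MAX): max(-17, 13) = 13
n2-2-3 (MAX): max(-6, -4, -19) = -4
n2-2 (MIN): min(14, 13, -4) = -4
n2-3-1 (MAX): max(-17, 6, -1, 2) = 6
n2-3-2 (MAX): max(-9, 13) = 13
n2-3-3 (MAX): max(-2, -1, 20) = 20
n2-3 (MIN): min(6, 13, 20) = 6
n2 (MAX): max(2, -4, 6) = 6
r (MIN): min(7, 6) = 6
At r, MIN picks n2 (lowest: 6).
At n2, MAX picks n2-3 (highest: 6).
At n2-3, MIN picks n2-3-1 (lowest: 6).
At n2-3-1, MAX picks n2-3-1-2 (highest: 6).
Terminal value 6.

n2-3-1-2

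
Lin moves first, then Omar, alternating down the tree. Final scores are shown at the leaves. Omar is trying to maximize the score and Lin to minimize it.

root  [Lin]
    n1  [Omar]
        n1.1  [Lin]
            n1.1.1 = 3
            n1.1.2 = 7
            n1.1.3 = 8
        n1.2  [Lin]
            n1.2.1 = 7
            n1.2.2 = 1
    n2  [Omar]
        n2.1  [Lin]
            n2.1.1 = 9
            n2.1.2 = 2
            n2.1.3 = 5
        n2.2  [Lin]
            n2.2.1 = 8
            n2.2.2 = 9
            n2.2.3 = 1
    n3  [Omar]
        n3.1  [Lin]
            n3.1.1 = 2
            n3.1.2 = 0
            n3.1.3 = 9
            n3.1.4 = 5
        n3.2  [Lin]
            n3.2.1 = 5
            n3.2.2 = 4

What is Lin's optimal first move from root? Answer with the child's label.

n1.1 (Lin): min(3, 7, 8) = 3
n1.2 (Lin): min(7, 1) = 1
n1 (Omar): max(3, 1) = 3
n2.1 (Lin): min(9, 2, 5) = 2
n2.2 (Lin): min(8, 9, 1) = 1
n2 (Omar): max(2, 1) = 2
n3.1 (Lin): min(2, 0, 9, 5) = 0
n3.2 (Lin): min(5, 4) = 4
n3 (Omar): max(0, 4) = 4
root (Lin): min(3, 2, 4) = 2
Lin at root wants the lowest of {n1=3, n2=2, n3=4}, so chooses n2.

n2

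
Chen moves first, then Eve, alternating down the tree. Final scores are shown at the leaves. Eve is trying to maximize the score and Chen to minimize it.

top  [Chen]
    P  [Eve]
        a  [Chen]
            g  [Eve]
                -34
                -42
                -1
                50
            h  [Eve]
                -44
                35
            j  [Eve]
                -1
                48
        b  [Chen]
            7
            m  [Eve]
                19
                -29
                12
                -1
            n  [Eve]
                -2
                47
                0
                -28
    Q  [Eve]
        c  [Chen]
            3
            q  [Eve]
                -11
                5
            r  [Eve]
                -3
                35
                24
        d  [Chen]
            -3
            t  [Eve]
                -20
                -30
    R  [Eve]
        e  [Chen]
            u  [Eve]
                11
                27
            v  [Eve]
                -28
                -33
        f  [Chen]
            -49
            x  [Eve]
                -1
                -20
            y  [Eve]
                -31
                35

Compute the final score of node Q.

q (Eve): max(-11, 5) = 5
r (Eve): max(-3, 35, 24) = 35
c (Chen): min(3, 5, 35) = 3
t (Eve): max(-20, -30) = -20
d (Chen): min(-3, -20) = -20
Q (Eve): max(3, -20) = 3

3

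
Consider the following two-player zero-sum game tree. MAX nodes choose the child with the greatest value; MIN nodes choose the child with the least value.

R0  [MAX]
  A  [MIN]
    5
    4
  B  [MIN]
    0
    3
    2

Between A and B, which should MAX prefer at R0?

A (MIN): min(5, 4) = 4
B (MIN): min(0, 3, 2) = 0
MAX prefers the higher value; A=4, B=0. A is better since 4 > 0.

A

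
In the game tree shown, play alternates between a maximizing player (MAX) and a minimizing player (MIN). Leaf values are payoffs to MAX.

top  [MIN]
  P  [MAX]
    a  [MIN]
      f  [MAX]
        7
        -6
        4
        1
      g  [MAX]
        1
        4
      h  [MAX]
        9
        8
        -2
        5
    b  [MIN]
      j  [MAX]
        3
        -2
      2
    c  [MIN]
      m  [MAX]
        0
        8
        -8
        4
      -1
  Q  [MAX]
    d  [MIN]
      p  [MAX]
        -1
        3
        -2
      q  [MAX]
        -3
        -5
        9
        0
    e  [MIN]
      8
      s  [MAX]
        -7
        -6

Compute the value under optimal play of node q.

9

q (MAX): max(-3, -5, 9, 0) = 9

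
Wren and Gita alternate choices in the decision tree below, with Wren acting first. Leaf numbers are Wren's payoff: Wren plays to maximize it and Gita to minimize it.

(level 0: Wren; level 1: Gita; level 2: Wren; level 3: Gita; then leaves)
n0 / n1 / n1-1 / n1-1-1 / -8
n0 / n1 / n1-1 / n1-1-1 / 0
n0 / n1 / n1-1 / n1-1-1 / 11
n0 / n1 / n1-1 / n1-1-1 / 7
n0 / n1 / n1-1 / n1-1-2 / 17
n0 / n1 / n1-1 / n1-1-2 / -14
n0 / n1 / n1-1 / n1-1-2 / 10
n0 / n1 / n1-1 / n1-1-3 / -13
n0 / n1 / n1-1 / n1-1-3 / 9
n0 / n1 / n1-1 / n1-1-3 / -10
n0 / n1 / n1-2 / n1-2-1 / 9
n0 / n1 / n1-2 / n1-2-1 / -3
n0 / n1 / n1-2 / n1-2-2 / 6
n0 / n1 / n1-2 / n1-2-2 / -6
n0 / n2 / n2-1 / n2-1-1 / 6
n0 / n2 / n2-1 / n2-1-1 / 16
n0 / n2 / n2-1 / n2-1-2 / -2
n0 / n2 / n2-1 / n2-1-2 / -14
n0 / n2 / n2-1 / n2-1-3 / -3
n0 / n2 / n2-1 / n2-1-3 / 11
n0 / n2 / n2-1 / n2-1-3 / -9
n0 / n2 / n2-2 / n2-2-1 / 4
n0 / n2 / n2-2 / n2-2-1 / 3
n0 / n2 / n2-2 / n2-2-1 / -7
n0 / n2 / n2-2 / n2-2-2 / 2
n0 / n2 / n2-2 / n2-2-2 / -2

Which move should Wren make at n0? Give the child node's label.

n1-1-1 (Gita): min(-8, 0, 11, 7) = -8
n1-1-2 (Gita): min(17, -14, 10) = -14
n1-1-3 (Gita): min(-13, 9, -10) = -13
n1-1 (Wren): max(-8, -14, -13) = -8
n1-2-1 (Gita): min(9, -3) = -3
n1-2-2 (Gita): min(6, -6) = -6
n1-2 (Wren): max(-3, -6) = -3
n1 (Gita): min(-8, -3) = -8
n2-1-1 (Gita): min(6, 16) = 6
n2-1-2 (Gita): min(-2, -14) = -14
n2-1-3 (Gita): min(-3, 11, -9) = -9
n2-1 (Wren): max(6, -14, -9) = 6
n2-2-1 (Gita): min(4, 3, -7) = -7
n2-2-2 (Gita): min(2, -2) = -2
n2-2 (Wren): max(-7, -2) = -2
n2 (Gita): min(6, -2) = -2
n0 (Wren): max(-8, -2) = -2
Wren at n0 wants the highest of {n1=-8, n2=-2}, so chooses n2.

n2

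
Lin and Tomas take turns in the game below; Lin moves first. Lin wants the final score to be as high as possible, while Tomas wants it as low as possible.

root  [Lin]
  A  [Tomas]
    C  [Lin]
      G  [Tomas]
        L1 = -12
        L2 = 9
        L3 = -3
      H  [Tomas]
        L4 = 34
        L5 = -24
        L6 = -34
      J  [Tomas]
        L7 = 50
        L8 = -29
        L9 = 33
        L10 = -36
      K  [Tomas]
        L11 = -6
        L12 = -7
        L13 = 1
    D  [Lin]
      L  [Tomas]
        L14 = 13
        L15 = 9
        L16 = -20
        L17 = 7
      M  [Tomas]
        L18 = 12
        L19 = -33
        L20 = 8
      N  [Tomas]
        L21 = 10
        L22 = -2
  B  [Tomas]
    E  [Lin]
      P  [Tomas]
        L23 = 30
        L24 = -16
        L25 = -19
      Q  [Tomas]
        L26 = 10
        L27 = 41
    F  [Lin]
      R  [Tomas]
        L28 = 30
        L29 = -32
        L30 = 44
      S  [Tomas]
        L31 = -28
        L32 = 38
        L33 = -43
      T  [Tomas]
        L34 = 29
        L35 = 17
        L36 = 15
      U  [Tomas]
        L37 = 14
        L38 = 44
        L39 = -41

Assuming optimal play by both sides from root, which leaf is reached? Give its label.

G (Tomas): min(-12, 9, -3) = -12
H (Tomas): min(34, -24, -34) = -34
J (Tomas): min(50, -29, 33, -36) = -36
K (Tomas): min(-6, -7, 1) = -7
C (Lin): max(-12, -34, -36, -7) = -7
L (Tomas): min(13, 9, -20, 7) = -20
M (Tomas): min(12, -33, 8) = -33
N (Tomas): min(10, -2) = -2
D (Lin): max(-20, -33, -2) = -2
A (Tomas): min(-7, -2) = -7
P (Tomas): min(30, -16, -19) = -19
Q (Tomas): min(10, 41) = 10
E (Lin): max(-19, 10) = 10
R (Tomas): min(30, -32, 44) = -32
S (Tomas): min(-28, 38, -43) = -43
T (Tomas): min(29, 17, 15) = 15
U (Tomas): min(14, 44, -41) = -41
F (Lin): max(-32, -43, 15, -41) = 15
B (Tomas): min(10, 15) = 10
root (Lin): max(-7, 10) = 10
At root, Lin picks B (highest: 10).
At B, Tomas picks E (lowest: 10).
At E, Lin picks Q (highest: 10).
At Q, Tomas picks L26 (lowest: 10).
Terminal value 10.

L26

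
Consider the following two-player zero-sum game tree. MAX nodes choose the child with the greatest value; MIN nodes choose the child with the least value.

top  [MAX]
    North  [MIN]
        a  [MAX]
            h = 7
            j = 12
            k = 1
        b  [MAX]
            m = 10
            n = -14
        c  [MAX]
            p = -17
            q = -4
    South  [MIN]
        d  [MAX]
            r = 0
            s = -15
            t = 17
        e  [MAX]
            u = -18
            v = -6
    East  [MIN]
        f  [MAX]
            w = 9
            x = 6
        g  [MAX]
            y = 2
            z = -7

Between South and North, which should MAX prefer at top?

d (MAX): max(0, -15, 17) = 17
e (MAX): max(-18, -6) = -6
South (MIN): min(17, -6) = -6
a (MAX): max(7, 12, 1) = 12
b (MAX): max(10, -14) = 10
c (MAX): max(-17, -4) = -4
North (MIN): min(12, 10, -4) = -4
MAX prefers the higher value; South=-6, North=-4. North is better since -4 > -6.

North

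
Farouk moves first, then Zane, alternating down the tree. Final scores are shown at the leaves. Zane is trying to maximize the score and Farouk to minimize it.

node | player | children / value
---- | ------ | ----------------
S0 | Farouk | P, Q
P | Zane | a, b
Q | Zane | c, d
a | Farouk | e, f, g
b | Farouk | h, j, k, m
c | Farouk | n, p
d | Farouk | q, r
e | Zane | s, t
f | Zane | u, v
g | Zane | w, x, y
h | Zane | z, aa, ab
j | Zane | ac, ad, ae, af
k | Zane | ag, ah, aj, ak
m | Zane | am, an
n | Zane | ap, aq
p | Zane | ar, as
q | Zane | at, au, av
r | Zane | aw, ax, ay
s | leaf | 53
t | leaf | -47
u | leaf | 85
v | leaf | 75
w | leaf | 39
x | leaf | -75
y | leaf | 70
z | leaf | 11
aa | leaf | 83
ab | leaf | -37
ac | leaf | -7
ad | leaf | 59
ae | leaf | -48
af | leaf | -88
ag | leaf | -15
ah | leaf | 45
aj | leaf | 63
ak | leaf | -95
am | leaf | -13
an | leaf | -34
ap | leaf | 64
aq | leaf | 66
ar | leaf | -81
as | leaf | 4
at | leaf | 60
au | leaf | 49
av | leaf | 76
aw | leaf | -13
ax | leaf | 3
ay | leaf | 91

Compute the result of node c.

4

n (Zane): max(64, 66) = 66
p (Zane): max(-81, 4) = 4
c (Farouk): min(66, 4) = 4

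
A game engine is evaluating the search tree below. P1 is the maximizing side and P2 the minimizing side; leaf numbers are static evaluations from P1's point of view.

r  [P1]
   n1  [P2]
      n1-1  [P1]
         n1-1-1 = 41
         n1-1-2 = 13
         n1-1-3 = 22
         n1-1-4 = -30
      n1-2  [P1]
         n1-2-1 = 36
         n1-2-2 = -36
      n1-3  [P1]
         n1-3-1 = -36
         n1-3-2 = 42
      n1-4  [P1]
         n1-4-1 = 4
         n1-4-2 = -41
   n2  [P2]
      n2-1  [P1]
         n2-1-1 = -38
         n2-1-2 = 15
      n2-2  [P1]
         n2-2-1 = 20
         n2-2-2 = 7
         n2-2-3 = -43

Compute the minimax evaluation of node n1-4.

n1-4 (P1): max(4, -41) = 4

4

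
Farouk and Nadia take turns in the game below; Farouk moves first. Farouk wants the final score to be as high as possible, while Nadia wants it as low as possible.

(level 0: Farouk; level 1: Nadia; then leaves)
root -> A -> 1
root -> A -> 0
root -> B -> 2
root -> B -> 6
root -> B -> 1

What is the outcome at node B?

1

B (Nadia): min(2, 6, 1) = 1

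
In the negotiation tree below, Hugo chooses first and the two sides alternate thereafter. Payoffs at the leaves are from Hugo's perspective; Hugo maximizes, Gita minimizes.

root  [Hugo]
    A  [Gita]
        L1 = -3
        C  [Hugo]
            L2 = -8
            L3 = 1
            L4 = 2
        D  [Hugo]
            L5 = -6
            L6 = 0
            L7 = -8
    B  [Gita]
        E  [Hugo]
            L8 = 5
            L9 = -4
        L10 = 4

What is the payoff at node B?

E (Hugo): max(5, -4) = 5
B (Gita): min(5, 4) = 4

4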